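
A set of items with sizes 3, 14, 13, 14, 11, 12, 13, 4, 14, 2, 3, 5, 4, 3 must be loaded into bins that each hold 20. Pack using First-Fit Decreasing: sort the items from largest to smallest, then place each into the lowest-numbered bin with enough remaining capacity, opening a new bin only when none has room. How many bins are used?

Sorted descending: 14, 14, 14, 13, 13, 12, 11, 5, 4, 4, 3, 3, 3, 2.
Put 14 in bin 1; 6 remain.
Put 14 in bin 2; 6 remain.
Put 14 in bin 3; 6 remain.
Put 13 in bin 4; 7 remain.
Put 13 in bin 5; 7 remain.
Put 12 in bin 6; 8 remain.
Put 11 in bin 7; 9 remain.
Put 5 in bin 1; 1 remain.
Put 4 in bin 2; 2 remain.
Put 4 in bin 3; 2 remain.
Put 3 in bin 4; 4 remain.
Put 3 in bin 4; 1 remain.
Put 3 in bin 5; 4 remain.
Put 2 in bin 2; 0 remain.

7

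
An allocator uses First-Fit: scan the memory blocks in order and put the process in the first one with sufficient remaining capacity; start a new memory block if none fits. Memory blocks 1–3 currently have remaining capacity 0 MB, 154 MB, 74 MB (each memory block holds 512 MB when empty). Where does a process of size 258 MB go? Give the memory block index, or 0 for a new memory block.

No memory block has ≥ 258 MB free, so a new memory block is opened.

0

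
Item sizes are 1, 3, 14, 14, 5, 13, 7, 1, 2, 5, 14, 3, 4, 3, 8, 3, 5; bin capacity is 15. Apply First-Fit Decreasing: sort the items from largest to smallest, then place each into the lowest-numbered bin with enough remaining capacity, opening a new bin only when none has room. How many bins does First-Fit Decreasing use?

Sorted descending: 14, 14, 14, 13, 8, 7, 5, 5, 5, 4, 3, 3, 3, 3, 2, 1, 1.
Put 14 in bin 1; 1 remain.
Put 14 in bin 2; 1 remain.
Put 14 in bin 3; 1 remain.
Put 13 in bin 4; 2 remain.
Put 8 in bin 5; 7 remain.
Put 7 in bin 5; 0 remain.
Put 5 in bin 6; 10 remain.
Put 5 in bin 6; 5 remain.
Put 5 in bin 6; 0 remain.
Put 4 in bin 7; 11 remain.
Put 3 in bin 7; 8 remain.
Put 3 in bin 7; 5 remain.
Put 3 in bin 7; 2 remain.
Put 3 in bin 8; 12 remain.
Put 2 in bin 4; 0 remain.
Put 1 in bin 1; 0 remain.
Put 1 in bin 2; 0 remain.

8 bins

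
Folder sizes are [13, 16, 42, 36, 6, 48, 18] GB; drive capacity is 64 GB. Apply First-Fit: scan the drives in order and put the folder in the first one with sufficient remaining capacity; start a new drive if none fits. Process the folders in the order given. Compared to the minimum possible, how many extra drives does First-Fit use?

First-Fit: [13,16,6,18] [42] [36] [48] → 4 drives.
Total size 179 GB; any packing needs at least ⌈179/64⌉ = 3 drives.
An optimal packing achieves that bound: [48,16] [42,18] [36,13,6] → 3 drives.
Excess: 4 − 3 = 1.

1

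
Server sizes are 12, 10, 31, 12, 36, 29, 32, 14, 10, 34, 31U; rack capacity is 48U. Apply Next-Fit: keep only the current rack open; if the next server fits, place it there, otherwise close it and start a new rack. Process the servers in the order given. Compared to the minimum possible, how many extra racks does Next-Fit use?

1

Next-Fit: [12,10] [31,12] [36] [29] [32,14] [10,34] [31] → 7 racks.
Total size 251U; any packing needs at least ⌈251/48⌉ = 6 racks.
An optimal packing achieves that bound: [36,12] [34,14] [32,12] [31,10] [31,10] [29] → 6 racks.
Excess: 7 − 6 = 1.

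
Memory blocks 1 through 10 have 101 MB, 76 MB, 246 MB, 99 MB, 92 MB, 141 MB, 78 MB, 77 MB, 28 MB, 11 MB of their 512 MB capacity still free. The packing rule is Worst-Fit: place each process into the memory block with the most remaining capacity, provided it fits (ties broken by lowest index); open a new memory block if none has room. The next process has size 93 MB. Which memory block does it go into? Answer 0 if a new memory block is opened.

3

Memory blocks with room: memory block 1 (101 MB), memory block 3 (246 MB), memory block 4 (99 MB), memory block 6 (141 MB).
Most room is memory block 3 with 246 MB free.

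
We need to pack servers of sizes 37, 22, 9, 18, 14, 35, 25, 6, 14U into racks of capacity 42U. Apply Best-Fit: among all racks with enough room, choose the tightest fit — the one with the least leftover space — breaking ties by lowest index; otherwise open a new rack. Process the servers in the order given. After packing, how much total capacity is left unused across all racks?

30

rack 1: place 37U, 5U left
rack 2: place 22U, 20U left
rack 2: place 9U, 11U left
rack 3: place 18U, 24U left
rack 3: place 14U, 10U left
rack 4: place 35U, 7U left
rack 5: place 25U, 17U left
rack 4: place 6U, 1U left
rack 5: place 14U, 3U left
5 racks × 42U = 210U; used 180U; unused 30U.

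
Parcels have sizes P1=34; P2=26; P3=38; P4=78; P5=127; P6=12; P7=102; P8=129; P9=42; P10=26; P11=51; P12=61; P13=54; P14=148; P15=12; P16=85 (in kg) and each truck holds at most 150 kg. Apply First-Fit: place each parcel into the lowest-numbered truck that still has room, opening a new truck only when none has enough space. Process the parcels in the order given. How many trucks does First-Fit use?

8

Put P1 (34 kg) in truck 1; 116 kg remain.
Put P2 (26 kg) in truck 1; 90 kg remain.
Put P3 (38 kg) in truck 1; 52 kg remain.
Put P4 (78 kg) in truck 2; 72 kg remain.
Put P5 (127 kg) in truck 3; 23 kg remain.
Put P6 (12 kg) in truck 1; 40 kg remain.
Put P7 (102 kg) in truck 4; 48 kg remain.
Put P8 (129 kg) in truck 5; 21 kg remain.
Put P9 (42 kg) in truck 2; 30 kg remain.
Put P10 (26 kg) in truck 1; 14 kg remain.
Put P11 (51 kg) in truck 6; 99 kg remain.
Put P12 (61 kg) in truck 6; 38 kg remain.
Put P13 (54 kg) in truck 7; 96 kg remain.
Put P14 (148 kg) in truck 8; 2 kg remain.
Put P15 (12 kg) in truck 1; 2 kg remain.
Put P16 (85 kg) in truck 7; 11 kg remain.
Final trucks: [34,26,38,12,26,12] [78,42] [127] [102] [129] [51,61] [54,85] [148].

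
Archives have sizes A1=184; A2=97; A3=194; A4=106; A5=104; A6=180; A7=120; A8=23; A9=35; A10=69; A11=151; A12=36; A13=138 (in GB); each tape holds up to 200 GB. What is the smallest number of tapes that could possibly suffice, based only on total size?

Total size = 184 + 97 + 194 + 106 + 104 + 180 + 120 + 23 + 35 + 69 + 151 + 36 + 138 = 1437 GB.
⌈1437 / 200⌉ = 8.

8 tapes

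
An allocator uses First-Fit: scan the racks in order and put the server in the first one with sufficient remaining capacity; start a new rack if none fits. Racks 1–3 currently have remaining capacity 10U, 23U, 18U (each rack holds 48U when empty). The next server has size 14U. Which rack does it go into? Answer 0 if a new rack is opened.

Racks with room: rack 2 (23U), rack 3 (18U).
The first with room is rack 2.

2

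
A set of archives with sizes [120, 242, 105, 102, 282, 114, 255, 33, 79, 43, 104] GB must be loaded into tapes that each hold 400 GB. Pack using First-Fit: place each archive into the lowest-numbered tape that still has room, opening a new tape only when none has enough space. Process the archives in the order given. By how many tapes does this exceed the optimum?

0

First-Fit: [120,242,33] [105,102,114,79] [282,43] [255,104] → 4 tapes.
Total size 1479 GB; any packing needs at least ⌈1479/400⌉ = 4 tapes.
So 4 is already optimal.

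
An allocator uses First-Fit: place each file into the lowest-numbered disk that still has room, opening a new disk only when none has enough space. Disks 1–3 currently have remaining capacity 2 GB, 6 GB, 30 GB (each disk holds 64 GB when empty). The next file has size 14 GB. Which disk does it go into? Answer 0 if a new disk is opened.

3

Disks with room: disk 3 (30 GB).
The first with room is disk 3.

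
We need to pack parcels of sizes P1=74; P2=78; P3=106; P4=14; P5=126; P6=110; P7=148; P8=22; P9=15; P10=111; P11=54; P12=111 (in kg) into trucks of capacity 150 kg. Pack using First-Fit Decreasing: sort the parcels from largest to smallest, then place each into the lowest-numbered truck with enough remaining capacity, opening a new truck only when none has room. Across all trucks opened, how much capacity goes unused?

Sorted descending: 148, 126, 111, 111, 110, 106, 78, 74, 54, 22, 15, 14.
truck 1: place 148 kg, 2 kg left
truck 2: place 126 kg, 24 kg left
truck 3: place 111 kg, 39 kg left
truck 4: place 111 kg, 39 kg left
truck 5: place 110 kg, 40 kg left
truck 6: place 106 kg, 44 kg left
truck 7: place 78 kg, 72 kg left
truck 8: place 74 kg, 76 kg left
truck 7: place 54 kg, 18 kg left
truck 2: place 22 kg, 2 kg left
truck 3: place 15 kg, 24 kg left
truck 3: place 14 kg, 10 kg left
8 trucks × 150 kg = 1200 kg; used 969 kg; unused 231 kg.

231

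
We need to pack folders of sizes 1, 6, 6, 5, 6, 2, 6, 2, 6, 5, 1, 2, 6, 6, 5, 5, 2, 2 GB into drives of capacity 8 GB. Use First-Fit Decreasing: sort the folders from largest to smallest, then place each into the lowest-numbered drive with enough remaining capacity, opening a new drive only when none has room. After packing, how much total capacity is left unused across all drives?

Sorted descending: 6, 6, 6, 6, 6, 6, 6, 5, 5, 5, 5, 2, 2, 2, 2, 2, 1, 1.
drive 1: place 6 GB, 2 GB left
drive 2: place 6 GB, 2 GB left
drive 3: place 6 GB, 2 GB left
drive 4: place 6 GB, 2 GB left
drive 5: place 6 GB, 2 GB left
drive 6: place 6 GB, 2 GB left
drive 7: place 6 GB, 2 GB left
drive 8: place 5 GB, 3 GB left
drive 9: place 5 GB, 3 GB left
drive 10: place 5 GB, 3 GB left
drive 11: place 5 GB, 3 GB left
drive 1: place 2 GB, 0 GB left
drive 2: place 2 GB, 0 GB left
drive 3: place 2 GB, 0 GB left
drive 4: place 2 GB, 0 GB left
drive 5: place 2 GB, 0 GB left
drive 6: place 1 GB, 1 GB left
drive 6: place 1 GB, 0 GB left
11 drives × 8 GB = 88 GB; used 74 GB; unused 14 GB.

14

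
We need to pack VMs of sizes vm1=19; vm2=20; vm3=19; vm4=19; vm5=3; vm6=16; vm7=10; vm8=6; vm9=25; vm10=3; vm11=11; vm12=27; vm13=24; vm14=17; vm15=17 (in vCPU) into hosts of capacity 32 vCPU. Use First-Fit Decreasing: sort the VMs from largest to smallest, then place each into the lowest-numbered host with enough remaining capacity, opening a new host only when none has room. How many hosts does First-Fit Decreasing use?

Sorted descending: 27, 25, 24, 20, 19, 19, 19, 17, 17, 16, 11, 10, 6, 3, 3.
27 vCPU → host 1 (remaining 5 vCPU)
25 vCPU → host 2 (remaining 7 vCPU)
24 vCPU → host 3 (remaining 8 vCPU)
20 vCPU → host 4 (remaining 12 vCPU)
19 vCPU → host 5 (remaining 13 vCPU)
19 vCPU → host 6 (remaining 13 vCPU)
19 vCPU → host 7 (remaining 13 vCPU)
17 vCPU → host 8 (remaining 15 vCPU)
17 vCPU → host 9 (remaining 15 vCPU)
16 vCPU → host 10 (remaining 16 vCPU)
11 vCPU → host 4 (remaining 1 vCPU)
10 vCPU → host 5 (remaining 3 vCPU)
6 vCPU → host 2 (remaining 1 vCPU)
3 vCPU → host 1 (remaining 2 vCPU)
3 vCPU → host 3 (remaining 5 vCPU)

10 hosts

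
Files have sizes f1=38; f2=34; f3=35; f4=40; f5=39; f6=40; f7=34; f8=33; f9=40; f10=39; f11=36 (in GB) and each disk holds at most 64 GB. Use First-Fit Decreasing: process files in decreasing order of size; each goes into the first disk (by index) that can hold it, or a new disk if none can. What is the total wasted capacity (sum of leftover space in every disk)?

Sorted descending: 40, 40, 40, 39, 39, 38, 36, 35, 34, 34, 33.
Put 40 GB in disk 1; 24 GB remain.
Put 40 GB in disk 2; 24 GB remain.
Put 40 GB in disk 3; 24 GB remain.
Put 39 GB in disk 4; 25 GB remain.
Put 39 GB in disk 5; 25 GB remain.
Put 38 GB in disk 6; 26 GB remain.
Put 36 GB in disk 7; 28 GB remain.
Put 35 GB in disk 8; 29 GB remain.
Put 34 GB in disk 9; 30 GB remain.
Put 34 GB in disk 10; 30 GB remain.
Put 33 GB in disk 11; 31 GB remain.
11 disks × 64 GB = 704 GB; used 408 GB; unused 296 GB.

296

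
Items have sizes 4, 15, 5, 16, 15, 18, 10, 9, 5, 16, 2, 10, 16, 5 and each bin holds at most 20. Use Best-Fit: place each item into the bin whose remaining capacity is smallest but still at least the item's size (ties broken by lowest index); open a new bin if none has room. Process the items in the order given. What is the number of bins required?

8 bins

bin 1: place 4, 16 left
bin 1: place 15, 1 left
bin 2: place 5, 15 left
bin 3: place 16, 4 left
bin 2: place 15, 0 left
bin 4: place 18, 2 left
bin 5: place 10, 10 left
bin 5: place 9, 1 left
bin 6: place 5, 15 left
bin 7: place 16, 4 left
bin 4: place 2, 0 left
bin 6: place 10, 5 left
bin 8: place 16, 4 left
bin 6: place 5, 0 left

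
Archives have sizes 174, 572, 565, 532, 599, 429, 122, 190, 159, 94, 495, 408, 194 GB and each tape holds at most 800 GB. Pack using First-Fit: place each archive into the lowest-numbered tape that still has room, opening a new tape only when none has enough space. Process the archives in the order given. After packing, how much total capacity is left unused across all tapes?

1067

Put 174 GB in tape 1; 626 GB remain.
Put 572 GB in tape 1; 54 GB remain.
Put 565 GB in tape 2; 235 GB remain.
Put 532 GB in tape 3; 268 GB remain.
Put 599 GB in tape 4; 201 GB remain.
Put 429 GB in tape 5; 371 GB remain.
Put 122 GB in tape 2; 113 GB remain.
Put 190 GB in tape 3; 78 GB remain.
Put 159 GB in tape 4; 42 GB remain.
Put 94 GB in tape 2; 19 GB remain.
Put 495 GB in tape 6; 305 GB remain.
Put 408 GB in tape 7; 392 GB remain.
Put 194 GB in tape 5; 177 GB remain.
7 tapes × 800 GB = 5600 GB; used 4533 GB; unused 1067 GB.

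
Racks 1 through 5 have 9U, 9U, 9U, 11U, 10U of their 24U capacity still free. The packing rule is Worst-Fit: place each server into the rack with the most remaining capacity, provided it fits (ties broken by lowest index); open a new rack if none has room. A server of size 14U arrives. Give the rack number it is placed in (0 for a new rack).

No rack has ≥ 14U free, so a new rack is opened.

0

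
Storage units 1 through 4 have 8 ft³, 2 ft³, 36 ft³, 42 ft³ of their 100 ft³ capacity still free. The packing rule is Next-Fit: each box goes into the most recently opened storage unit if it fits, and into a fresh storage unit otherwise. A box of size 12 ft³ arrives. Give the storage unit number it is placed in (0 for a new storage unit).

4

Next-Fit only looks at storage unit 4, which has 42 ft³ free.
12 ft³ fits there.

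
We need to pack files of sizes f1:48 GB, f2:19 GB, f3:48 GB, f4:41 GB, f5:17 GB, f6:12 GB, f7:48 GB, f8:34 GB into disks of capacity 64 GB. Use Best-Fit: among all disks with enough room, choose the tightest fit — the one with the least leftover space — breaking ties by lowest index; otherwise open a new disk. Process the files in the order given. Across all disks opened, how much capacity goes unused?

Put f1 (48 GB) in disk 1; 16 GB remain.
Put f2 (19 GB) in disk 2; 45 GB remain.
Put f3 (48 GB) in disk 3; 16 GB remain.
Put f4 (41 GB) in disk 2; 4 GB remain.
Put f5 (17 GB) in disk 4; 47 GB remain.
Put f6 (12 GB) in disk 1; 4 GB remain.
Put f7 (48 GB) in disk 5; 16 GB remain.
Put f8 (34 GB) in disk 4; 13 GB remain.
5 disks × 64 GB = 320 GB; used 267 GB; unused 53 GB.

53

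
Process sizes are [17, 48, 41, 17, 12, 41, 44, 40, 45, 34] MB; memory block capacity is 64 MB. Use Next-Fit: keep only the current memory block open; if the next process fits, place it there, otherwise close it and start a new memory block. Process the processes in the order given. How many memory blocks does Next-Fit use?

17 MB → memory block 1 (remaining 47 MB)
48 MB → memory block 2 (remaining 16 MB)
41 MB → memory block 3 (remaining 23 MB)
17 MB → memory block 3 (remaining 6 MB)
12 MB → memory block 4 (remaining 52 MB)
41 MB → memory block 4 (remaining 11 MB)
44 MB → memory block 5 (remaining 20 MB)
40 MB → memory block 6 (remaining 24 MB)
45 MB → memory block 7 (remaining 19 MB)
34 MB → memory block 8 (remaining 30 MB)
Final memory blocks: [17] [48] [41,17] [12,41] [44] [40] [45] [34].

8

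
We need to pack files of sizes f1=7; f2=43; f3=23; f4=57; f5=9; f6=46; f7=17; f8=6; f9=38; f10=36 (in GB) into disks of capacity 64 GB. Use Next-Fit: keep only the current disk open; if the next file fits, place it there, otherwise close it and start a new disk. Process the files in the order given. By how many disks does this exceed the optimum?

1

Next-Fit: [7,43] [23] [57] [9,46] [17,6,38] [36] → 6 disks.
Total size 282 GB; any packing needs at least ⌈282/64⌉ = 5 disks.
An optimal packing achieves that bound: [57,7] [46,17] [43,9,6] [38,23] [36] → 5 disks.
Excess: 6 − 5 = 1.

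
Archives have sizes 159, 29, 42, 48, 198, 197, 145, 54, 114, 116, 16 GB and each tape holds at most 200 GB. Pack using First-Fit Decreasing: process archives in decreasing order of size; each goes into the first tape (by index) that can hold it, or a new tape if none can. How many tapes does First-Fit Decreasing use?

Sorted descending: 198, 197, 159, 145, 116, 114, 54, 48, 42, 29, 16.
tape 1: place 198 GB, 2 GB left
tape 2: place 197 GB, 3 GB left
tape 3: place 159 GB, 41 GB left
tape 4: place 145 GB, 55 GB left
tape 5: place 116 GB, 84 GB left
tape 6: place 114 GB, 86 GB left
tape 4: place 54 GB, 1 GB left
tape 5: place 48 GB, 36 GB left
tape 6: place 42 GB, 44 GB left
tape 3: place 29 GB, 12 GB left
tape 5: place 16 GB, 20 GB left

6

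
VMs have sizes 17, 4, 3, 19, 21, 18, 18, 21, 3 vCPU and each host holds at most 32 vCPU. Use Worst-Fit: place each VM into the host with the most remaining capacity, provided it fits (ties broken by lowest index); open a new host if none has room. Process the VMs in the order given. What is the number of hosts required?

6 hosts

Put 17 vCPU in host 1; 15 vCPU remain.
Put 4 vCPU in host 1; 11 vCPU remain.
Put 3 vCPU in host 1; 8 vCPU remain.
Put 19 vCPU in host 2; 13 vCPU remain.
Put 21 vCPU in host 3; 11 vCPU remain.
Put 18 vCPU in host 4; 14 vCPU remain.
Put 18 vCPU in host 5; 14 vCPU remain.
Put 21 vCPU in host 6; 11 vCPU remain.
Put 3 vCPU in host 4; 11 vCPU remain.
Final hosts: [17,4,3] [19] [21] [18,3] [18] [21].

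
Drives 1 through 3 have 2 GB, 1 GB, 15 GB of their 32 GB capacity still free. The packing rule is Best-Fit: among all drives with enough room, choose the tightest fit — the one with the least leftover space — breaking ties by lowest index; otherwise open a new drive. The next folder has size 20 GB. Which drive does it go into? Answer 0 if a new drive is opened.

No drive has ≥ 20 GB free, so a new drive is opened.

0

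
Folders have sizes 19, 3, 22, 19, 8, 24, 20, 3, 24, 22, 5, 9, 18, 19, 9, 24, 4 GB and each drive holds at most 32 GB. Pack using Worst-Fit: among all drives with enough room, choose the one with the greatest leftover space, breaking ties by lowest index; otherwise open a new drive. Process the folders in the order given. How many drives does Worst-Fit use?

10 drives

19 GB → drive 1 (remaining 13 GB)
3 GB → drive 1 (remaining 10 GB)
22 GB → drive 2 (remaining 10 GB)
19 GB → drive 3 (remaining 13 GB)
8 GB → drive 3 (remaining 5 GB)
24 GB → drive 4 (remaining 8 GB)
20 GB → drive 5 (remaining 12 GB)
3 GB → drive 5 (remaining 9 GB)
24 GB → drive 6 (remaining 8 GB)
22 GB → drive 7 (remaining 10 GB)
5 GB → drive 1 (remaining 5 GB)
9 GB → drive 2 (remaining 1 GB)
18 GB → drive 8 (remaining 14 GB)
19 GB → drive 9 (remaining 13 GB)
9 GB → drive 8 (remaining 5 GB)
24 GB → drive 10 (remaining 8 GB)
4 GB → drive 9 (remaining 9 GB)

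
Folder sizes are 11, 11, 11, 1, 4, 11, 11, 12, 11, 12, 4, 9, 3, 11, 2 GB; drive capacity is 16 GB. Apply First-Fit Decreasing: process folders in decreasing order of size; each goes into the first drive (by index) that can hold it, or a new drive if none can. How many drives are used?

10

Sorted descending: 12, 12, 11, 11, 11, 11, 11, 11, 11, 9, 4, 4, 3, 2, 1.
Put 12 GB in drive 1; 4 GB remain.
Put 12 GB in drive 2; 4 GB remain.
Put 11 GB in drive 3; 5 GB remain.
Put 11 GB in drive 4; 5 GB remain.
Put 11 GB in drive 5; 5 GB remain.
Put 11 GB in drive 6; 5 GB remain.
Put 11 GB in drive 7; 5 GB remain.
Put 11 GB in drive 8; 5 GB remain.
Put 11 GB in drive 9; 5 GB remain.
Put 9 GB in drive 10; 7 GB remain.
Put 4 GB in drive 1; 0 GB remain.
Put 4 GB in drive 2; 0 GB remain.
Put 3 GB in drive 3; 2 GB remain.
Put 2 GB in drive 3; 0 GB remain.
Put 1 GB in drive 4; 4 GB remain.
Final drives: [12,4] [12,4] [11,3,2] [11,1] [11] [11] [11] [11] [11] [9].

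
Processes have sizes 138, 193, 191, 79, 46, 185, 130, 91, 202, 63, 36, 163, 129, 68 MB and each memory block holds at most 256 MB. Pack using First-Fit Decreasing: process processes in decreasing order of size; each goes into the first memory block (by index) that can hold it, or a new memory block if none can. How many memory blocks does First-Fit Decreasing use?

Sorted descending: 202, 193, 191, 185, 163, 138, 130, 129, 91, 79, 68, 63, 46, 36.
Put 202 MB in memory block 1; 54 MB remain.
Put 193 MB in memory block 2; 63 MB remain.
Put 191 MB in memory block 3; 65 MB remain.
Put 185 MB in memory block 4; 71 MB remain.
Put 163 MB in memory block 5; 93 MB remain.
Put 138 MB in memory block 6; 118 MB remain.
Put 130 MB in memory block 7; 126 MB remain.
Put 129 MB in memory block 8; 127 MB remain.
Put 91 MB in memory block 5; 2 MB remain.
Put 79 MB in memory block 6; 39 MB remain.
Put 68 MB in memory block 4; 3 MB remain.
Put 63 MB in memory block 2; 0 MB remain.
Put 46 MB in memory block 1; 8 MB remain.
Put 36 MB in memory block 3; 29 MB remain.

8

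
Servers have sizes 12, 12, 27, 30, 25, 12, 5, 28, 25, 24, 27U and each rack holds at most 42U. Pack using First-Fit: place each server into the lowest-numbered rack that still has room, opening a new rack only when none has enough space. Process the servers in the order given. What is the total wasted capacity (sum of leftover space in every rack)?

109

Put 12U in rack 1; 30U remain.
Put 12U in rack 1; 18U remain.
Put 27U in rack 2; 15U remain.
Put 30U in rack 3; 12U remain.
Put 25U in rack 4; 17U remain.
Put 12U in rack 1; 6U remain.
Put 5U in rack 1; 1U remain.
Put 28U in rack 5; 14U remain.
Put 25U in rack 6; 17U remain.
Put 24U in rack 7; 18U remain.
Put 27U in rack 8; 15U remain.
8 racks × 42U = 336U; used 227U; unused 109U.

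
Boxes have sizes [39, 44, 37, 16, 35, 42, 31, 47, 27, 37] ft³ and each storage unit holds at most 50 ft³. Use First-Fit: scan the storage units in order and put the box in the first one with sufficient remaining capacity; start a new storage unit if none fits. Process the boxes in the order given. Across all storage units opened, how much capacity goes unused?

95

39 ft³ → storage unit 1 (remaining 11 ft³)
44 ft³ → storage unit 2 (remaining 6 ft³)
37 ft³ → storage unit 3 (remaining 13 ft³)
16 ft³ → storage unit 4 (remaining 34 ft³)
35 ft³ → storage unit 5 (remaining 15 ft³)
42 ft³ → storage unit 6 (remaining 8 ft³)
31 ft³ → storage unit 4 (remaining 3 ft³)
47 ft³ → storage unit 7 (remaining 3 ft³)
27 ft³ → storage unit 8 (remaining 23 ft³)
37 ft³ → storage unit 9 (remaining 13 ft³)
9 storage units × 50 ft³ = 450 ft³; used 355 ft³; unused 95 ft³.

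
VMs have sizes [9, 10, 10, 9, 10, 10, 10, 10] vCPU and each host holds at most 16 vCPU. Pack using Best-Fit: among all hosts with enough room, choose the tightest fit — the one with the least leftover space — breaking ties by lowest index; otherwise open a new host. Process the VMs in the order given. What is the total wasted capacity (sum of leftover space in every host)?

host 1: place 9 vCPU, 7 vCPU left
host 2: place 10 vCPU, 6 vCPU left
host 3: place 10 vCPU, 6 vCPU left
host 4: place 9 vCPU, 7 vCPU left
host 5: place 10 vCPU, 6 vCPU left
host 6: place 10 vCPU, 6 vCPU left
host 7: place 10 vCPU, 6 vCPU left
host 8: place 10 vCPU, 6 vCPU left
8 hosts × 16 vCPU = 128 vCPU; used 78 vCPU; unused 50 vCPU.

50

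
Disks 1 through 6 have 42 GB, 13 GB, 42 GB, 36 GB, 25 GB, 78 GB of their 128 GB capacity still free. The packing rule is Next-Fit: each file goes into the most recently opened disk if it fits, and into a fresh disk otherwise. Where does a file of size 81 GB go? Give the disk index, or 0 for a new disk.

Next-Fit only looks at disk 6, which has 78 GB free.
81 GB does not fit, so a new disk is opened.

0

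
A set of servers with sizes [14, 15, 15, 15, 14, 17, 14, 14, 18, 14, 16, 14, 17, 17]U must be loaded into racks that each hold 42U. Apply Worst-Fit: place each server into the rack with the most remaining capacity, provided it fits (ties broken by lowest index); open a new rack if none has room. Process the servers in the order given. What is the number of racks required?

7

rack 1: place 14U, 28U left
rack 1: place 15U, 13U left
rack 2: place 15U, 27U left
rack 2: place 15U, 12U left
rack 3: place 14U, 28U left
rack 3: place 17U, 11U left
rack 4: place 14U, 28U left
rack 4: place 14U, 14U left
rack 5: place 18U, 24U left
rack 5: place 14U, 10U left
rack 6: place 16U, 26U left
rack 6: place 14U, 12U left
rack 7: place 17U, 25U left
rack 7: place 17U, 8U left
Final racks: [14,15] [15,15] [14,17] [14,14] [18,14] [16,14] [17,17].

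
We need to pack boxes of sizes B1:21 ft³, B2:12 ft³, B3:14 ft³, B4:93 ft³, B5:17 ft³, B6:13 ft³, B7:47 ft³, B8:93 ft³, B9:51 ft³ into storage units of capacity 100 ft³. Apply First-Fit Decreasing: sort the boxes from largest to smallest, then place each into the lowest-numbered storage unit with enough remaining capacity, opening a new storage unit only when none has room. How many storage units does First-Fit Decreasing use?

4

Sorted descending: 93, 93, 51, 47, 21, 17, 14, 13, 12.
Put 93 ft³ in storage unit 1; 7 ft³ remain.
Put 93 ft³ in storage unit 2; 7 ft³ remain.
Put 51 ft³ in storage unit 3; 49 ft³ remain.
Put 47 ft³ in storage unit 3; 2 ft³ remain.
Put 21 ft³ in storage unit 4; 79 ft³ remain.
Put 17 ft³ in storage unit 4; 62 ft³ remain.
Put 14 ft³ in storage unit 4; 48 ft³ remain.
Put 13 ft³ in storage unit 4; 35 ft³ remain.
Put 12 ft³ in storage unit 4; 23 ft³ remain.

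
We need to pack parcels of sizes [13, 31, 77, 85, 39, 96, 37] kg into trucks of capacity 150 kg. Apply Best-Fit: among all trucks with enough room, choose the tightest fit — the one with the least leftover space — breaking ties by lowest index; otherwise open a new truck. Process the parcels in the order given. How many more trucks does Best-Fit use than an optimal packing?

0

Best-Fit: [13,31,77] [85,39] [96,37] → 3 trucks.
Total size 378 kg; any packing needs at least ⌈378/150⌉ = 3 trucks.
So 3 is already optimal.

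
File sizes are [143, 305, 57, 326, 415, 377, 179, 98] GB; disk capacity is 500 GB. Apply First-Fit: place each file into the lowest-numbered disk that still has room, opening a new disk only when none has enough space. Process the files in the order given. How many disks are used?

disk 1: place 143 GB, 357 GB left
disk 1: place 305 GB, 52 GB left
disk 2: place 57 GB, 443 GB left
disk 2: place 326 GB, 117 GB left
disk 3: place 415 GB, 85 GB left
disk 4: place 377 GB, 123 GB left
disk 5: place 179 GB, 321 GB left
disk 2: place 98 GB, 19 GB left

5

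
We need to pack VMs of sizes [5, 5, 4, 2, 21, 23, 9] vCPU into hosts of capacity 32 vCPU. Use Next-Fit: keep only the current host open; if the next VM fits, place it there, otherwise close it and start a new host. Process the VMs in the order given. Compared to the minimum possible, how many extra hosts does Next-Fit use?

Next-Fit: [5,5,4,2] [21] [23,9] → 3 hosts.
Total size 69 vCPU; any packing needs at least ⌈69/32⌉ = 3 hosts.
So 3 is already optimal.

0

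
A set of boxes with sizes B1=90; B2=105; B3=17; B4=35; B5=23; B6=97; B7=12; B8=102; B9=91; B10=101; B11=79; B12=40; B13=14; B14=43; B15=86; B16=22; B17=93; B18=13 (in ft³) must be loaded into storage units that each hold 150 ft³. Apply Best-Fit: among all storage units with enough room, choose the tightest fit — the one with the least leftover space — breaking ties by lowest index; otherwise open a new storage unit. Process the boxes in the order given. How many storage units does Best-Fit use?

9 storage units

Put B1 (90 ft³) in storage unit 1; 60 ft³ remain.
Put B2 (105 ft³) in storage unit 2; 45 ft³ remain.
Put B3 (17 ft³) in storage unit 2; 28 ft³ remain.
Put B4 (35 ft³) in storage unit 1; 25 ft³ remain.
Put B5 (23 ft³) in storage unit 1; 2 ft³ remain.
Put B6 (97 ft³) in storage unit 3; 53 ft³ remain.
Put B7 (12 ft³) in storage unit 2; 16 ft³ remain.
Put B8 (102 ft³) in storage unit 4; 48 ft³ remain.
Put B9 (91 ft³) in storage unit 5; 59 ft³ remain.
Put B10 (101 ft³) in storage unit 6; 49 ft³ remain.
Put B11 (79 ft³) in storage unit 7; 71 ft³ remain.
Put B12 (40 ft³) in storage unit 4; 8 ft³ remain.
Put B13 (14 ft³) in storage unit 2; 2 ft³ remain.
Put B14 (43 ft³) in storage unit 6; 6 ft³ remain.
Put B15 (86 ft³) in storage unit 8; 64 ft³ remain.
Put B16 (22 ft³) in storage unit 3; 31 ft³ remain.
Put B17 (93 ft³) in storage unit 9; 57 ft³ remain.
Put B18 (13 ft³) in storage unit 3; 18 ft³ remain.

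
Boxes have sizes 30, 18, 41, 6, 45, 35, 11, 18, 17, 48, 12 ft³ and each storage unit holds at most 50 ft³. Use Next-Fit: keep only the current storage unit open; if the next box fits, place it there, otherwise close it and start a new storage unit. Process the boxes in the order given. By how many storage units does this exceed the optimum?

1

Next-Fit: [30,18] [41,6] [45] [35,11] [18,17] [48] [12] → 7 storage units.
Total size 281 ft³; any packing needs at least ⌈281/50⌉ = 6 storage units.
An optimal packing achieves that bound: [48] [45] [41,6] [35,12] [30,18] [18,17,11] → 6 storage units.
Excess: 7 − 6 = 1.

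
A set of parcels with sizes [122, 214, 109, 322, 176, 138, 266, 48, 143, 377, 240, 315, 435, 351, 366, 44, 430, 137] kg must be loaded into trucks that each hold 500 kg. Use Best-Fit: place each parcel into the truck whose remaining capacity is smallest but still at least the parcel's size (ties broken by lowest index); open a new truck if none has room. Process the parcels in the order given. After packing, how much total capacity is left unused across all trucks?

122 kg → truck 1 (remaining 378 kg)
214 kg → truck 1 (remaining 164 kg)
109 kg → truck 1 (remaining 55 kg)
322 kg → truck 2 (remaining 178 kg)
176 kg → truck 2 (remaining 2 kg)
138 kg → truck 3 (remaining 362 kg)
266 kg → truck 3 (remaining 96 kg)
48 kg → truck 1 (remaining 7 kg)
143 kg → truck 4 (remaining 357 kg)
377 kg → truck 5 (remaining 123 kg)
240 kg → truck 4 (remaining 117 kg)
315 kg → truck 6 (remaining 185 kg)
435 kg → truck 7 (remaining 65 kg)
351 kg → truck 8 (remaining 149 kg)
366 kg → truck 9 (remaining 134 kg)
44 kg → truck 7 (remaining 21 kg)
430 kg → truck 10 (remaining 70 kg)
137 kg → truck 8 (remaining 12 kg)
10 trucks × 500 kg = 5000 kg; used 4233 kg; unused 767 kg.

767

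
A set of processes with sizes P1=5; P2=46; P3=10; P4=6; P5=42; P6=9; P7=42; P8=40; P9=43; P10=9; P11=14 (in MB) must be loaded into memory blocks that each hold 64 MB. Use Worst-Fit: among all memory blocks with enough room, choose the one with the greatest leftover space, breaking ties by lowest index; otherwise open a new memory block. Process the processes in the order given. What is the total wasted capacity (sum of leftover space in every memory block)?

Put P1 (5 MB) in memory block 1; 59 MB remain.
Put P2 (46 MB) in memory block 1; 13 MB remain.
Put P3 (10 MB) in memory block 1; 3 MB remain.
Put P4 (6 MB) in memory block 2; 58 MB remain.
Put P5 (42 MB) in memory block 2; 16 MB remain.
Put P6 (9 MB) in memory block 2; 7 MB remain.
Put P7 (42 MB) in memory block 3; 22 MB remain.
Put P8 (40 MB) in memory block 4; 24 MB remain.
Put P9 (43 MB) in memory block 5; 21 MB remain.
Put P10 (9 MB) in memory block 4; 15 MB remain.
Put P11 (14 MB) in memory block 3; 8 MB remain.
5 memory blocks × 64 MB = 320 MB; used 266 MB; unused 54 MB.

54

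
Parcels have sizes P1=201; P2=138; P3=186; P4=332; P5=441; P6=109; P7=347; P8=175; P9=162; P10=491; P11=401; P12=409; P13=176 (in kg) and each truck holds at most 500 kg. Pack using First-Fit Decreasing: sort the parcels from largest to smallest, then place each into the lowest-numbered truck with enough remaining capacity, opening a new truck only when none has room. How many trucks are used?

Sorted descending: 491, 441, 409, 401, 347, 332, 201, 186, 176, 175, 162, 138, 109.
491 kg → truck 1 (remaining 9 kg)
441 kg → truck 2 (remaining 59 kg)
409 kg → truck 3 (remaining 91 kg)
401 kg → truck 4 (remaining 99 kg)
347 kg → truck 5 (remaining 153 kg)
332 kg → truck 6 (remaining 168 kg)
201 kg → truck 7 (remaining 299 kg)
186 kg → truck 7 (remaining 113 kg)
176 kg → truck 8 (remaining 324 kg)
175 kg → truck 8 (remaining 149 kg)
162 kg → truck 6 (remaining 6 kg)
138 kg → truck 5 (remaining 15 kg)
109 kg → truck 7 (remaining 4 kg)
Final trucks: [491] [441] [409] [401] [347,138] [332,162] [201,186,109] [176,175].

8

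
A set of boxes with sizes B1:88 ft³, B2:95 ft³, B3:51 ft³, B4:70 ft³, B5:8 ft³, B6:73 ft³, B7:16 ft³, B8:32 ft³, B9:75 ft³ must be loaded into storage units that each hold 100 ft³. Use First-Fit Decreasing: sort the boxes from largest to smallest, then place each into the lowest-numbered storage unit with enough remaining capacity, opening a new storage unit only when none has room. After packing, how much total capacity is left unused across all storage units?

92

Sorted descending: 95, 88, 75, 73, 70, 51, 32, 16, 8.
storage unit 1: place 95 ft³, 5 ft³ left
storage unit 2: place 88 ft³, 12 ft³ left
storage unit 3: place 75 ft³, 25 ft³ left
storage unit 4: place 73 ft³, 27 ft³ left
storage unit 5: place 70 ft³, 30 ft³ left
storage unit 6: place 51 ft³, 49 ft³ left
storage unit 6: place 32 ft³, 17 ft³ left
storage unit 3: place 16 ft³, 9 ft³ left
storage unit 2: place 8 ft³, 4 ft³ left
6 storage units × 100 ft³ = 600 ft³; used 508 ft³; unused 92 ft³.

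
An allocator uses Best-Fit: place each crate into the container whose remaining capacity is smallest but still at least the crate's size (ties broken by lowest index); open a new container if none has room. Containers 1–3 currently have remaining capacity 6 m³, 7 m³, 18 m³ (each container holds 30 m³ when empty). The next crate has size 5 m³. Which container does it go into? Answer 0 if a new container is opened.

Containers with room: container 1 (6 m³), container 2 (7 m³), container 3 (18 m³).
Tightest fit is container 1 with 6 m³ free.

1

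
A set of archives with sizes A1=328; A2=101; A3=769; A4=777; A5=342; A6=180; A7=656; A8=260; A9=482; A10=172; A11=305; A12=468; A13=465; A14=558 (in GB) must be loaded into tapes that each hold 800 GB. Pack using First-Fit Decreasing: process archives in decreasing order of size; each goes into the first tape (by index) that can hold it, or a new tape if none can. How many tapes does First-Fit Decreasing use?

8 tapes

Sorted descending: 777, 769, 656, 558, 482, 468, 465, 342, 328, 305, 260, 180, 172, 101.
Put 777 GB in tape 1; 23 GB remain.
Put 769 GB in tape 2; 31 GB remain.
Put 656 GB in tape 3; 144 GB remain.
Put 558 GB in tape 4; 242 GB remain.
Put 482 GB in tape 5; 318 GB remain.
Put 468 GB in tape 6; 332 GB remain.
Put 465 GB in tape 7; 335 GB remain.
Put 342 GB in tape 8; 458 GB remain.
Put 328 GB in tape 6; 4 GB remain.
Put 305 GB in tape 5; 13 GB remain.
Put 260 GB in tape 7; 75 GB remain.
Put 180 GB in tape 4; 62 GB remain.
Put 172 GB in tape 8; 286 GB remain.
Put 101 GB in tape 3; 43 GB remain.
Final tapes: [777] [769] [656,101] [558,180] [482,305] [468,328] [465,260] [342,172].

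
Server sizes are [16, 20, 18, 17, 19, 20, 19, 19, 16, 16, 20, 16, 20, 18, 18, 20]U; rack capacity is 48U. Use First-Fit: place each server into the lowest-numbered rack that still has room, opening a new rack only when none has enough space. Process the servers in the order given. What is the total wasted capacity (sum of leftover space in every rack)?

92

rack 1: place 16U, 32U left
rack 1: place 20U, 12U left
rack 2: place 18U, 30U left
rack 2: place 17U, 13U left
rack 3: place 19U, 29U left
rack 3: place 20U, 9U left
rack 4: place 19U, 29U left
rack 4: place 19U, 10U left
rack 5: place 16U, 32U left
rack 5: place 16U, 16U left
rack 6: place 20U, 28U left
rack 5: place 16U, 0U left
rack 6: place 20U, 8U left
rack 7: place 18U, 30U left
rack 7: place 18U, 12U left
rack 8: place 20U, 28U left
8 racks × 48U = 384U; used 292U; unused 92U.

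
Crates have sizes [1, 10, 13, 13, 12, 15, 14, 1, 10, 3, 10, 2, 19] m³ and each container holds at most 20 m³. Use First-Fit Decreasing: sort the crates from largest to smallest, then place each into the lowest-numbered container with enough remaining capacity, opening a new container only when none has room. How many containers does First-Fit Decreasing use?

Sorted descending: 19, 15, 14, 13, 13, 12, 10, 10, 10, 3, 2, 1, 1.
19 m³ → container 1 (remaining 1 m³)
15 m³ → container 2 (remaining 5 m³)
14 m³ → container 3 (remaining 6 m³)
13 m³ → container 4 (remaining 7 m³)
13 m³ → container 5 (remaining 7 m³)
12 m³ → container 6 (remaining 8 m³)
10 m³ → container 7 (remaining 10 m³)
10 m³ → container 7 (remaining 0 m³)
10 m³ → container 8 (remaining 10 m³)
3 m³ → container 2 (remaining 2 m³)
2 m³ → container 2 (remaining 0 m³)
1 m³ → container 1 (remaining 0 m³)
1 m³ → container 3 (remaining 5 m³)
Final containers: [19,1] [15,3,2] [14,1] [13] [13] [12] [10,10] [10].

8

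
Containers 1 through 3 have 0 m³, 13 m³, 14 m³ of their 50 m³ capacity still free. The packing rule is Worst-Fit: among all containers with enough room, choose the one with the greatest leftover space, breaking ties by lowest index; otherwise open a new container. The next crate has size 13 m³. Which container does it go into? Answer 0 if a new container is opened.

Containers with room: container 2 (13 m³), container 3 (14 m³).
Most room is container 3 with 14 m³ free.

3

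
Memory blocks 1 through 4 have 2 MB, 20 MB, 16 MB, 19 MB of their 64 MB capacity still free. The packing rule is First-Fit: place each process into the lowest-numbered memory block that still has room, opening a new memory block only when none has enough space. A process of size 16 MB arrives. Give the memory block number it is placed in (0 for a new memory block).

2

Memory blocks with room: memory block 2 (20 MB), memory block 3 (16 MB), memory block 4 (19 MB).
The first with room is memory block 2.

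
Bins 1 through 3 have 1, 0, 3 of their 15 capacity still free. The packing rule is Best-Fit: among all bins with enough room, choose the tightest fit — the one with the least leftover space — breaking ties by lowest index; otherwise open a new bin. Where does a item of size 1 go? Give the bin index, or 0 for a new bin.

Bins with room: bin 1 (1), bin 3 (3).
Tightest fit is bin 1 with 1 free.

1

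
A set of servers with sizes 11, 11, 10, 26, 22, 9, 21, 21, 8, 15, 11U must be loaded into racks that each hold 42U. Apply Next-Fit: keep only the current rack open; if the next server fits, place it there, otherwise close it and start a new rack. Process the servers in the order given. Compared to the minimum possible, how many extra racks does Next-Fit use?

Next-Fit: [11,11,10] [26] [22,9] [21,21] [8,15,11] → 5 racks.
Total size 165U; any packing needs at least ⌈165/42⌉ = 4 racks.
An optimal packing achieves that bound: [26,15] [22,11,9] [21,21] [11,11,10,8] → 4 racks.
Excess: 5 − 4 = 1.

1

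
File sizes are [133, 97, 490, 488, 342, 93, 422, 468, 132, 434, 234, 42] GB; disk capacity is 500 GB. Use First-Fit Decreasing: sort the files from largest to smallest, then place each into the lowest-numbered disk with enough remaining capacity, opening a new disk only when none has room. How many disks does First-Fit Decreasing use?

8

Sorted descending: 490, 488, 468, 434, 422, 342, 234, 133, 132, 97, 93, 42.
disk 1: place 490 GB, 10 GB left
disk 2: place 488 GB, 12 GB left
disk 3: place 468 GB, 32 GB left
disk 4: place 434 GB, 66 GB left
disk 5: place 422 GB, 78 GB left
disk 6: place 342 GB, 158 GB left
disk 7: place 234 GB, 266 GB left
disk 6: place 133 GB, 25 GB left
disk 7: place 132 GB, 134 GB left
disk 7: place 97 GB, 37 GB left
disk 8: place 93 GB, 407 GB left
disk 4: place 42 GB, 24 GB left
Final disks: [490] [488] [468] [434,42] [422] [342,133] [234,132,97] [93].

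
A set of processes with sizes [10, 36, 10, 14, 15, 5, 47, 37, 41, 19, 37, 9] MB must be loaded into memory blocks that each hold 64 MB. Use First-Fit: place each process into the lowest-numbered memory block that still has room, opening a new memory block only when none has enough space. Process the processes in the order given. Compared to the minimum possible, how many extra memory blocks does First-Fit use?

First-Fit: [10,36,10,5] [14,15,19,9] [47] [37] [41] [37] → 6 memory blocks.
Total size 280 MB; any packing needs at least ⌈280/64⌉ = 5 memory blocks.
An optimal packing achieves that bound: [47,15] [41,19] [37,14,10] [37,10,9,5] [36] → 5 memory blocks.
Excess: 6 − 5 = 1.

1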